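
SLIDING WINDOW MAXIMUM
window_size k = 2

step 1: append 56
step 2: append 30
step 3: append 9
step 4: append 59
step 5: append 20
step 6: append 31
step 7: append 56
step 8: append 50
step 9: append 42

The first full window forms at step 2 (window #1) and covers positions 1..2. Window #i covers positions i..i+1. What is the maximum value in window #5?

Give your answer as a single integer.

Answer: 31

Derivation:
step 1: append 56 -> window=[56] (not full yet)
step 2: append 30 -> window=[56, 30] -> max=56
step 3: append 9 -> window=[30, 9] -> max=30
step 4: append 59 -> window=[9, 59] -> max=59
step 5: append 20 -> window=[59, 20] -> max=59
step 6: append 31 -> window=[20, 31] -> max=31
Window #5 max = 31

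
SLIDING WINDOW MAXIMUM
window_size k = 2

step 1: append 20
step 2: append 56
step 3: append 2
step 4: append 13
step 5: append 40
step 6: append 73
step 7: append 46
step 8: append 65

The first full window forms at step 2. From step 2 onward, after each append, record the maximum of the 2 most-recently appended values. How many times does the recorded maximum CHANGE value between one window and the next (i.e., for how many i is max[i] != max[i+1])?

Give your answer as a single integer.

Answer: 4

Derivation:
step 1: append 20 -> window=[20] (not full yet)
step 2: append 56 -> window=[20, 56] -> max=56
step 3: append 2 -> window=[56, 2] -> max=56
step 4: append 13 -> window=[2, 13] -> max=13
step 5: append 40 -> window=[13, 40] -> max=40
step 6: append 73 -> window=[40, 73] -> max=73
step 7: append 46 -> window=[73, 46] -> max=73
step 8: append 65 -> window=[46, 65] -> max=65
Recorded maximums: 56 56 13 40 73 73 65
Changes between consecutive maximums: 4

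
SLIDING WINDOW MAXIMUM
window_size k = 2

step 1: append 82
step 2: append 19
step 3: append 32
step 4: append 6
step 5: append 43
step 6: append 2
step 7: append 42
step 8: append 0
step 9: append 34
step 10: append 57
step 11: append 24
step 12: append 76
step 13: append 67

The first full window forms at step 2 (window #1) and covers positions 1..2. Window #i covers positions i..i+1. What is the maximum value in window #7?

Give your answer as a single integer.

step 1: append 82 -> window=[82] (not full yet)
step 2: append 19 -> window=[82, 19] -> max=82
step 3: append 32 -> window=[19, 32] -> max=32
step 4: append 6 -> window=[32, 6] -> max=32
step 5: append 43 -> window=[6, 43] -> max=43
step 6: append 2 -> window=[43, 2] -> max=43
step 7: append 42 -> window=[2, 42] -> max=42
step 8: append 0 -> window=[42, 0] -> max=42
Window #7 max = 42

Answer: 42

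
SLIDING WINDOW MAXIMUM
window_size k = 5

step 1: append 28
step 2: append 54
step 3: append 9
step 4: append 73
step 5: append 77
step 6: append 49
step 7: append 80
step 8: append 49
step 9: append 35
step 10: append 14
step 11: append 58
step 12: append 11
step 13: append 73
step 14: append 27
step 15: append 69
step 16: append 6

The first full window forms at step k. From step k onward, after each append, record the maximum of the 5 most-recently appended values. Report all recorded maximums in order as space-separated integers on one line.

step 1: append 28 -> window=[28] (not full yet)
step 2: append 54 -> window=[28, 54] (not full yet)
step 3: append 9 -> window=[28, 54, 9] (not full yet)
step 4: append 73 -> window=[28, 54, 9, 73] (not full yet)
step 5: append 77 -> window=[28, 54, 9, 73, 77] -> max=77
step 6: append 49 -> window=[54, 9, 73, 77, 49] -> max=77
step 7: append 80 -> window=[9, 73, 77, 49, 80] -> max=80
step 8: append 49 -> window=[73, 77, 49, 80, 49] -> max=80
step 9: append 35 -> window=[77, 49, 80, 49, 35] -> max=80
step 10: append 14 -> window=[49, 80, 49, 35, 14] -> max=80
step 11: append 58 -> window=[80, 49, 35, 14, 58] -> max=80
step 12: append 11 -> window=[49, 35, 14, 58, 11] -> max=58
step 13: append 73 -> window=[35, 14, 58, 11, 73] -> max=73
step 14: append 27 -> window=[14, 58, 11, 73, 27] -> max=73
step 15: append 69 -> window=[58, 11, 73, 27, 69] -> max=73
step 16: append 6 -> window=[11, 73, 27, 69, 6] -> max=73

Answer: 77 77 80 80 80 80 80 58 73 73 73 73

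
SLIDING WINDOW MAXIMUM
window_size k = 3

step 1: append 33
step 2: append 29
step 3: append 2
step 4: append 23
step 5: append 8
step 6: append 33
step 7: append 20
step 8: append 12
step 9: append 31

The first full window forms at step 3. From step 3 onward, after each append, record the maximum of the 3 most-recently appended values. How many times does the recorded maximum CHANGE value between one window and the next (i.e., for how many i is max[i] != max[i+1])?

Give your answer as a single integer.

step 1: append 33 -> window=[33] (not full yet)
step 2: append 29 -> window=[33, 29] (not full yet)
step 3: append 2 -> window=[33, 29, 2] -> max=33
step 4: append 23 -> window=[29, 2, 23] -> max=29
step 5: append 8 -> window=[2, 23, 8] -> max=23
step 6: append 33 -> window=[23, 8, 33] -> max=33
step 7: append 20 -> window=[8, 33, 20] -> max=33
step 8: append 12 -> window=[33, 20, 12] -> max=33
step 9: append 31 -> window=[20, 12, 31] -> max=31
Recorded maximums: 33 29 23 33 33 33 31
Changes between consecutive maximums: 4

Answer: 4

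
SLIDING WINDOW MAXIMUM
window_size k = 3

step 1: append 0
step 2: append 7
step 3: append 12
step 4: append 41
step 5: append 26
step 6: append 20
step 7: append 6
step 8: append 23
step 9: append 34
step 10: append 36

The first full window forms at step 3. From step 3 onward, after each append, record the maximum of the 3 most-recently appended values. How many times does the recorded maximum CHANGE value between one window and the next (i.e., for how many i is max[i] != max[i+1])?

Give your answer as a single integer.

Answer: 5

Derivation:
step 1: append 0 -> window=[0] (not full yet)
step 2: append 7 -> window=[0, 7] (not full yet)
step 3: append 12 -> window=[0, 7, 12] -> max=12
step 4: append 41 -> window=[7, 12, 41] -> max=41
step 5: append 26 -> window=[12, 41, 26] -> max=41
step 6: append 20 -> window=[41, 26, 20] -> max=41
step 7: append 6 -> window=[26, 20, 6] -> max=26
step 8: append 23 -> window=[20, 6, 23] -> max=23
step 9: append 34 -> window=[6, 23, 34] -> max=34
step 10: append 36 -> window=[23, 34, 36] -> max=36
Recorded maximums: 12 41 41 41 26 23 34 36
Changes between consecutive maximums: 5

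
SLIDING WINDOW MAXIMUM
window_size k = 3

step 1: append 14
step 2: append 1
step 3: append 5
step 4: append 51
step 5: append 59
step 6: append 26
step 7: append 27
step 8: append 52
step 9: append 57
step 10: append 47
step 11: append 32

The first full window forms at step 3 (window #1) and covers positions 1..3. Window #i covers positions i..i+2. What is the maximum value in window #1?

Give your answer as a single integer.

Answer: 14

Derivation:
step 1: append 14 -> window=[14] (not full yet)
step 2: append 1 -> window=[14, 1] (not full yet)
step 3: append 5 -> window=[14, 1, 5] -> max=14
Window #1 max = 14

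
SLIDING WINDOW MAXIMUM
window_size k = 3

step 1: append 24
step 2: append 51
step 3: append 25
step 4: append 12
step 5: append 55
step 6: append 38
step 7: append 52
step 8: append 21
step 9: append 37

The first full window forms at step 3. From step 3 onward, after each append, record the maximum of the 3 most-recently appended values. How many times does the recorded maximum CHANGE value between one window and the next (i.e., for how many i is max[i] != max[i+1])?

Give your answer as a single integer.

step 1: append 24 -> window=[24] (not full yet)
step 2: append 51 -> window=[24, 51] (not full yet)
step 3: append 25 -> window=[24, 51, 25] -> max=51
step 4: append 12 -> window=[51, 25, 12] -> max=51
step 5: append 55 -> window=[25, 12, 55] -> max=55
step 6: append 38 -> window=[12, 55, 38] -> max=55
step 7: append 52 -> window=[55, 38, 52] -> max=55
step 8: append 21 -> window=[38, 52, 21] -> max=52
step 9: append 37 -> window=[52, 21, 37] -> max=52
Recorded maximums: 51 51 55 55 55 52 52
Changes between consecutive maximums: 2

Answer: 2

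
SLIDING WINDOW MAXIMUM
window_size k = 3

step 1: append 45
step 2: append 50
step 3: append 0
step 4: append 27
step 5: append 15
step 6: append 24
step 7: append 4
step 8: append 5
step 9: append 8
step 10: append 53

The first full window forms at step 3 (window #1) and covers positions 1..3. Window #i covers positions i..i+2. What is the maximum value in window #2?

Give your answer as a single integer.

Answer: 50

Derivation:
step 1: append 45 -> window=[45] (not full yet)
step 2: append 50 -> window=[45, 50] (not full yet)
step 3: append 0 -> window=[45, 50, 0] -> max=50
step 4: append 27 -> window=[50, 0, 27] -> max=50
Window #2 max = 50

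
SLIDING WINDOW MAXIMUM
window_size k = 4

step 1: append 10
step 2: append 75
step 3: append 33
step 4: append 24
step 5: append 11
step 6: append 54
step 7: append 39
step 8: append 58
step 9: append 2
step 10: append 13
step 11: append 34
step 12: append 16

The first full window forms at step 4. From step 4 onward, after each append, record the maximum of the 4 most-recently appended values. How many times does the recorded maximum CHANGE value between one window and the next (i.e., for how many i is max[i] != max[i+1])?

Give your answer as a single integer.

step 1: append 10 -> window=[10] (not full yet)
step 2: append 75 -> window=[10, 75] (not full yet)
step 3: append 33 -> window=[10, 75, 33] (not full yet)
step 4: append 24 -> window=[10, 75, 33, 24] -> max=75
step 5: append 11 -> window=[75, 33, 24, 11] -> max=75
step 6: append 54 -> window=[33, 24, 11, 54] -> max=54
step 7: append 39 -> window=[24, 11, 54, 39] -> max=54
step 8: append 58 -> window=[11, 54, 39, 58] -> max=58
step 9: append 2 -> window=[54, 39, 58, 2] -> max=58
step 10: append 13 -> window=[39, 58, 2, 13] -> max=58
step 11: append 34 -> window=[58, 2, 13, 34] -> max=58
step 12: append 16 -> window=[2, 13, 34, 16] -> max=34
Recorded maximums: 75 75 54 54 58 58 58 58 34
Changes between consecutive maximums: 3

Answer: 3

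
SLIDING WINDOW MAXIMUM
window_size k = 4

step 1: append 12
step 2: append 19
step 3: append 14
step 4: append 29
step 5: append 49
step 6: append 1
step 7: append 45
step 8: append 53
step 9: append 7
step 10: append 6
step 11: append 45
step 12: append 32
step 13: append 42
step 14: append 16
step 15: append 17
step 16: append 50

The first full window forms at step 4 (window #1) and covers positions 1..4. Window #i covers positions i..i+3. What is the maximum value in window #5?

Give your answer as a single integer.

Answer: 53

Derivation:
step 1: append 12 -> window=[12] (not full yet)
step 2: append 19 -> window=[12, 19] (not full yet)
step 3: append 14 -> window=[12, 19, 14] (not full yet)
step 4: append 29 -> window=[12, 19, 14, 29] -> max=29
step 5: append 49 -> window=[19, 14, 29, 49] -> max=49
step 6: append 1 -> window=[14, 29, 49, 1] -> max=49
step 7: append 45 -> window=[29, 49, 1, 45] -> max=49
step 8: append 53 -> window=[49, 1, 45, 53] -> max=53
Window #5 max = 53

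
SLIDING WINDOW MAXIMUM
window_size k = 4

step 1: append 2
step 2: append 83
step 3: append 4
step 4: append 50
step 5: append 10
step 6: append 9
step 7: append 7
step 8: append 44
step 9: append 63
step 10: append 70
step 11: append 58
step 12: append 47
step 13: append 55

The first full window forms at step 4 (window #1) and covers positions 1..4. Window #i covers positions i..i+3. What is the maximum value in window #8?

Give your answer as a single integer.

step 1: append 2 -> window=[2] (not full yet)
step 2: append 83 -> window=[2, 83] (not full yet)
step 3: append 4 -> window=[2, 83, 4] (not full yet)
step 4: append 50 -> window=[2, 83, 4, 50] -> max=83
step 5: append 10 -> window=[83, 4, 50, 10] -> max=83
step 6: append 9 -> window=[4, 50, 10, 9] -> max=50
step 7: append 7 -> window=[50, 10, 9, 7] -> max=50
step 8: append 44 -> window=[10, 9, 7, 44] -> max=44
step 9: append 63 -> window=[9, 7, 44, 63] -> max=63
step 10: append 70 -> window=[7, 44, 63, 70] -> max=70
step 11: append 58 -> window=[44, 63, 70, 58] -> max=70
Window #8 max = 70

Answer: 70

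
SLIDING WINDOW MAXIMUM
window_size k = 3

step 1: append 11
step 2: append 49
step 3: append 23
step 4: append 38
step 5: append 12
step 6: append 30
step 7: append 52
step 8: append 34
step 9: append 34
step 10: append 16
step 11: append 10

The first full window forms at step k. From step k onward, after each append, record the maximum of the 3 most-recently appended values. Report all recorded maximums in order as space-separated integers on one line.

step 1: append 11 -> window=[11] (not full yet)
step 2: append 49 -> window=[11, 49] (not full yet)
step 3: append 23 -> window=[11, 49, 23] -> max=49
step 4: append 38 -> window=[49, 23, 38] -> max=49
step 5: append 12 -> window=[23, 38, 12] -> max=38
step 6: append 30 -> window=[38, 12, 30] -> max=38
step 7: append 52 -> window=[12, 30, 52] -> max=52
step 8: append 34 -> window=[30, 52, 34] -> max=52
step 9: append 34 -> window=[52, 34, 34] -> max=52
step 10: append 16 -> window=[34, 34, 16] -> max=34
step 11: append 10 -> window=[34, 16, 10] -> max=34

Answer: 49 49 38 38 52 52 52 34 34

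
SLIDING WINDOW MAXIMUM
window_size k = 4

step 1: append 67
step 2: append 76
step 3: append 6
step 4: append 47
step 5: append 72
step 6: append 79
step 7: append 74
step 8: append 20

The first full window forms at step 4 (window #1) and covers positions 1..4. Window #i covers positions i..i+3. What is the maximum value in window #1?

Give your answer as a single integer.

step 1: append 67 -> window=[67] (not full yet)
step 2: append 76 -> window=[67, 76] (not full yet)
step 3: append 6 -> window=[67, 76, 6] (not full yet)
step 4: append 47 -> window=[67, 76, 6, 47] -> max=76
Window #1 max = 76

Answer: 76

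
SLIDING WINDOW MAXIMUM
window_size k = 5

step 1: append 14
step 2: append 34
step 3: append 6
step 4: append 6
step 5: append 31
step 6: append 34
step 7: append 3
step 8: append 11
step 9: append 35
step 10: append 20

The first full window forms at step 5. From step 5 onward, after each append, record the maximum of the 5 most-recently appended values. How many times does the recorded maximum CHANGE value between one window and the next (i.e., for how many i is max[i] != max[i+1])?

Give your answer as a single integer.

Answer: 1

Derivation:
step 1: append 14 -> window=[14] (not full yet)
step 2: append 34 -> window=[14, 34] (not full yet)
step 3: append 6 -> window=[14, 34, 6] (not full yet)
step 4: append 6 -> window=[14, 34, 6, 6] (not full yet)
step 5: append 31 -> window=[14, 34, 6, 6, 31] -> max=34
step 6: append 34 -> window=[34, 6, 6, 31, 34] -> max=34
step 7: append 3 -> window=[6, 6, 31, 34, 3] -> max=34
step 8: append 11 -> window=[6, 31, 34, 3, 11] -> max=34
step 9: append 35 -> window=[31, 34, 3, 11, 35] -> max=35
step 10: append 20 -> window=[34, 3, 11, 35, 20] -> max=35
Recorded maximums: 34 34 34 34 35 35
Changes between consecutive maximums: 1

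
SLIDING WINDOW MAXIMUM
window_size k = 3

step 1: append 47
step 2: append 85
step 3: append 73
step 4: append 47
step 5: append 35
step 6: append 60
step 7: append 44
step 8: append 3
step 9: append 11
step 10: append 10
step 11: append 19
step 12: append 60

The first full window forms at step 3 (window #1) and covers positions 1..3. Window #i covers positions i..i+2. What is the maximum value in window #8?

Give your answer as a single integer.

step 1: append 47 -> window=[47] (not full yet)
step 2: append 85 -> window=[47, 85] (not full yet)
step 3: append 73 -> window=[47, 85, 73] -> max=85
step 4: append 47 -> window=[85, 73, 47] -> max=85
step 5: append 35 -> window=[73, 47, 35] -> max=73
step 6: append 60 -> window=[47, 35, 60] -> max=60
step 7: append 44 -> window=[35, 60, 44] -> max=60
step 8: append 3 -> window=[60, 44, 3] -> max=60
step 9: append 11 -> window=[44, 3, 11] -> max=44
step 10: append 10 -> window=[3, 11, 10] -> max=11
Window #8 max = 11

Answer: 11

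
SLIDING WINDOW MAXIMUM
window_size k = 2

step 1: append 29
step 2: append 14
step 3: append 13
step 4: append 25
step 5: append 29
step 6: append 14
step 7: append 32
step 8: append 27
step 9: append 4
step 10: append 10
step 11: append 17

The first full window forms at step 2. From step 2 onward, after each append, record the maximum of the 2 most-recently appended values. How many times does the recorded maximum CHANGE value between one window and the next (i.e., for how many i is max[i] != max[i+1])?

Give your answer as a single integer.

step 1: append 29 -> window=[29] (not full yet)
step 2: append 14 -> window=[29, 14] -> max=29
step 3: append 13 -> window=[14, 13] -> max=14
step 4: append 25 -> window=[13, 25] -> max=25
step 5: append 29 -> window=[25, 29] -> max=29
step 6: append 14 -> window=[29, 14] -> max=29
step 7: append 32 -> window=[14, 32] -> max=32
step 8: append 27 -> window=[32, 27] -> max=32
step 9: append 4 -> window=[27, 4] -> max=27
step 10: append 10 -> window=[4, 10] -> max=10
step 11: append 17 -> window=[10, 17] -> max=17
Recorded maximums: 29 14 25 29 29 32 32 27 10 17
Changes between consecutive maximums: 7

Answer: 7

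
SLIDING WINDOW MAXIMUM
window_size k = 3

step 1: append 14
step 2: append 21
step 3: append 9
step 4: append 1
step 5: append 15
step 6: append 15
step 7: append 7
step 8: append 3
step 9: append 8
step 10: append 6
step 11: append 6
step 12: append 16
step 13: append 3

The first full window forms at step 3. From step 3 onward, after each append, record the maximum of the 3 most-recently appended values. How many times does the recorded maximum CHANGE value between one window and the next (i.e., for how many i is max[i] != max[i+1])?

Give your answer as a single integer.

step 1: append 14 -> window=[14] (not full yet)
step 2: append 21 -> window=[14, 21] (not full yet)
step 3: append 9 -> window=[14, 21, 9] -> max=21
step 4: append 1 -> window=[21, 9, 1] -> max=21
step 5: append 15 -> window=[9, 1, 15] -> max=15
step 6: append 15 -> window=[1, 15, 15] -> max=15
step 7: append 7 -> window=[15, 15, 7] -> max=15
step 8: append 3 -> window=[15, 7, 3] -> max=15
step 9: append 8 -> window=[7, 3, 8] -> max=8
step 10: append 6 -> window=[3, 8, 6] -> max=8
step 11: append 6 -> window=[8, 6, 6] -> max=8
step 12: append 16 -> window=[6, 6, 16] -> max=16
step 13: append 3 -> window=[6, 16, 3] -> max=16
Recorded maximums: 21 21 15 15 15 15 8 8 8 16 16
Changes between consecutive maximums: 3

Answer: 3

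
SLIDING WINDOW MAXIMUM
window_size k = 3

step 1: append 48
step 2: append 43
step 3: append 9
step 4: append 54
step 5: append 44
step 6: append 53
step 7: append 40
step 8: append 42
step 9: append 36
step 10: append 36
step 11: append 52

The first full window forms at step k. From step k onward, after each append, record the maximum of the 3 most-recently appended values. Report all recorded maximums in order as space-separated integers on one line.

step 1: append 48 -> window=[48] (not full yet)
step 2: append 43 -> window=[48, 43] (not full yet)
step 3: append 9 -> window=[48, 43, 9] -> max=48
step 4: append 54 -> window=[43, 9, 54] -> max=54
step 5: append 44 -> window=[9, 54, 44] -> max=54
step 6: append 53 -> window=[54, 44, 53] -> max=54
step 7: append 40 -> window=[44, 53, 40] -> max=53
step 8: append 42 -> window=[53, 40, 42] -> max=53
step 9: append 36 -> window=[40, 42, 36] -> max=42
step 10: append 36 -> window=[42, 36, 36] -> max=42
step 11: append 52 -> window=[36, 36, 52] -> max=52

Answer: 48 54 54 54 53 53 42 42 52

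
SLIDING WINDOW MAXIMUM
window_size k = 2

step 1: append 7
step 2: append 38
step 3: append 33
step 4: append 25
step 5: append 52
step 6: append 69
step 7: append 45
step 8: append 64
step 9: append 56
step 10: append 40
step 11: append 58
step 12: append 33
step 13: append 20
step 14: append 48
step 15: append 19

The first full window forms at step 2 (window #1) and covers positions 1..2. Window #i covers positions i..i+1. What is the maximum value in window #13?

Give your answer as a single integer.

Answer: 48

Derivation:
step 1: append 7 -> window=[7] (not full yet)
step 2: append 38 -> window=[7, 38] -> max=38
step 3: append 33 -> window=[38, 33] -> max=38
step 4: append 25 -> window=[33, 25] -> max=33
step 5: append 52 -> window=[25, 52] -> max=52
step 6: append 69 -> window=[52, 69] -> max=69
step 7: append 45 -> window=[69, 45] -> max=69
step 8: append 64 -> window=[45, 64] -> max=64
step 9: append 56 -> window=[64, 56] -> max=64
step 10: append 40 -> window=[56, 40] -> max=56
step 11: append 58 -> window=[40, 58] -> max=58
step 12: append 33 -> window=[58, 33] -> max=58
step 13: append 20 -> window=[33, 20] -> max=33
step 14: append 48 -> window=[20, 48] -> max=48
Window #13 max = 48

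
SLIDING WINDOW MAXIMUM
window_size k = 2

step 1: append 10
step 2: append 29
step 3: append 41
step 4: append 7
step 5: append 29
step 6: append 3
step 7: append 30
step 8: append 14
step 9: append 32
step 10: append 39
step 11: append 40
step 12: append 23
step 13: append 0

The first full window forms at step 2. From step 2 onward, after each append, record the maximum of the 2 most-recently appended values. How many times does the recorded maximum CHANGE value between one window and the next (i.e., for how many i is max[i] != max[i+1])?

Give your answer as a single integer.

step 1: append 10 -> window=[10] (not full yet)
step 2: append 29 -> window=[10, 29] -> max=29
step 3: append 41 -> window=[29, 41] -> max=41
step 4: append 7 -> window=[41, 7] -> max=41
step 5: append 29 -> window=[7, 29] -> max=29
step 6: append 3 -> window=[29, 3] -> max=29
step 7: append 30 -> window=[3, 30] -> max=30
step 8: append 14 -> window=[30, 14] -> max=30
step 9: append 32 -> window=[14, 32] -> max=32
step 10: append 39 -> window=[32, 39] -> max=39
step 11: append 40 -> window=[39, 40] -> max=40
step 12: append 23 -> window=[40, 23] -> max=40
step 13: append 0 -> window=[23, 0] -> max=23
Recorded maximums: 29 41 41 29 29 30 30 32 39 40 40 23
Changes between consecutive maximums: 7

Answer: 7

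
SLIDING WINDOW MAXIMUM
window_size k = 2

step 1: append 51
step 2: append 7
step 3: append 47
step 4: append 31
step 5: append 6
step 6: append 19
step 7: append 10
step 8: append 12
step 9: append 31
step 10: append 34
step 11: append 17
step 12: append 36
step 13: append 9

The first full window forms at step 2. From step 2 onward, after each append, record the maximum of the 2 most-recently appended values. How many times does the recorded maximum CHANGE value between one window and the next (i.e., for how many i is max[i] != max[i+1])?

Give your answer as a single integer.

Answer: 7

Derivation:
step 1: append 51 -> window=[51] (not full yet)
step 2: append 7 -> window=[51, 7] -> max=51
step 3: append 47 -> window=[7, 47] -> max=47
step 4: append 31 -> window=[47, 31] -> max=47
step 5: append 6 -> window=[31, 6] -> max=31
step 6: append 19 -> window=[6, 19] -> max=19
step 7: append 10 -> window=[19, 10] -> max=19
step 8: append 12 -> window=[10, 12] -> max=12
step 9: append 31 -> window=[12, 31] -> max=31
step 10: append 34 -> window=[31, 34] -> max=34
step 11: append 17 -> window=[34, 17] -> max=34
step 12: append 36 -> window=[17, 36] -> max=36
step 13: append 9 -> window=[36, 9] -> max=36
Recorded maximums: 51 47 47 31 19 19 12 31 34 34 36 36
Changes between consecutive maximums: 7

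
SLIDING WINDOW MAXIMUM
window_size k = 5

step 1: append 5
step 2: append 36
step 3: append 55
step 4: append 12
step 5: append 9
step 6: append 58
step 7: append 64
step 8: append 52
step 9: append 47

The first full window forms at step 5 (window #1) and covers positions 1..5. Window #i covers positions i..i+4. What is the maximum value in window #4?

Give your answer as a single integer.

Answer: 64

Derivation:
step 1: append 5 -> window=[5] (not full yet)
step 2: append 36 -> window=[5, 36] (not full yet)
step 3: append 55 -> window=[5, 36, 55] (not full yet)
step 4: append 12 -> window=[5, 36, 55, 12] (not full yet)
step 5: append 9 -> window=[5, 36, 55, 12, 9] -> max=55
step 6: append 58 -> window=[36, 55, 12, 9, 58] -> max=58
step 7: append 64 -> window=[55, 12, 9, 58, 64] -> max=64
step 8: append 52 -> window=[12, 9, 58, 64, 52] -> max=64
Window #4 max = 64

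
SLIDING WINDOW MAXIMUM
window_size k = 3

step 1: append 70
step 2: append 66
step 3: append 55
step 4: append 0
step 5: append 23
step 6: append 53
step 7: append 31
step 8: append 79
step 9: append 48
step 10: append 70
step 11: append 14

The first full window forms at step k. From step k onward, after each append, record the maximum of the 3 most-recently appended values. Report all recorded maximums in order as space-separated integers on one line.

Answer: 70 66 55 53 53 79 79 79 70

Derivation:
step 1: append 70 -> window=[70] (not full yet)
step 2: append 66 -> window=[70, 66] (not full yet)
step 3: append 55 -> window=[70, 66, 55] -> max=70
step 4: append 0 -> window=[66, 55, 0] -> max=66
step 5: append 23 -> window=[55, 0, 23] -> max=55
step 6: append 53 -> window=[0, 23, 53] -> max=53
step 7: append 31 -> window=[23, 53, 31] -> max=53
step 8: append 79 -> window=[53, 31, 79] -> max=79
step 9: append 48 -> window=[31, 79, 48] -> max=79
step 10: append 70 -> window=[79, 48, 70] -> max=79
step 11: append 14 -> window=[48, 70, 14] -> max=70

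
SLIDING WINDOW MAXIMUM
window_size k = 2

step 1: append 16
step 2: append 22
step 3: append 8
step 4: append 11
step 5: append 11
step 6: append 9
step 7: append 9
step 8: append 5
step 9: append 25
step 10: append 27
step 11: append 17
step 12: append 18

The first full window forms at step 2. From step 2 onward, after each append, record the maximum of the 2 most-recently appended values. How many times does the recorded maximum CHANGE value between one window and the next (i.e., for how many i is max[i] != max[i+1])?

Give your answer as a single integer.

step 1: append 16 -> window=[16] (not full yet)
step 2: append 22 -> window=[16, 22] -> max=22
step 3: append 8 -> window=[22, 8] -> max=22
step 4: append 11 -> window=[8, 11] -> max=11
step 5: append 11 -> window=[11, 11] -> max=11
step 6: append 9 -> window=[11, 9] -> max=11
step 7: append 9 -> window=[9, 9] -> max=9
step 8: append 5 -> window=[9, 5] -> max=9
step 9: append 25 -> window=[5, 25] -> max=25
step 10: append 27 -> window=[25, 27] -> max=27
step 11: append 17 -> window=[27, 17] -> max=27
step 12: append 18 -> window=[17, 18] -> max=18
Recorded maximums: 22 22 11 11 11 9 9 25 27 27 18
Changes between consecutive maximums: 5

Answer: 5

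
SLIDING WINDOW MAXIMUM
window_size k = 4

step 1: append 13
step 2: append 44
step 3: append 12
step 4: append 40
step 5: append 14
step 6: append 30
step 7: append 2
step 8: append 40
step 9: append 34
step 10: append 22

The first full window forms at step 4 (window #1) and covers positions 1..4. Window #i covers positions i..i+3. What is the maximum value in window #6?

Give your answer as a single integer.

step 1: append 13 -> window=[13] (not full yet)
step 2: append 44 -> window=[13, 44] (not full yet)
step 3: append 12 -> window=[13, 44, 12] (not full yet)
step 4: append 40 -> window=[13, 44, 12, 40] -> max=44
step 5: append 14 -> window=[44, 12, 40, 14] -> max=44
step 6: append 30 -> window=[12, 40, 14, 30] -> max=40
step 7: append 2 -> window=[40, 14, 30, 2] -> max=40
step 8: append 40 -> window=[14, 30, 2, 40] -> max=40
step 9: append 34 -> window=[30, 2, 40, 34] -> max=40
Window #6 max = 40

Answer: 40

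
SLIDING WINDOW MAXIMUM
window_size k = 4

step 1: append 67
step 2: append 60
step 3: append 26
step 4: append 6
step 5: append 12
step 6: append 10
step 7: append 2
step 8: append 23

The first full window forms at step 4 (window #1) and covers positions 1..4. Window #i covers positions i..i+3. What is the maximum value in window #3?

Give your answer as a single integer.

Answer: 26

Derivation:
step 1: append 67 -> window=[67] (not full yet)
step 2: append 60 -> window=[67, 60] (not full yet)
step 3: append 26 -> window=[67, 60, 26] (not full yet)
step 4: append 6 -> window=[67, 60, 26, 6] -> max=67
step 5: append 12 -> window=[60, 26, 6, 12] -> max=60
step 6: append 10 -> window=[26, 6, 12, 10] -> max=26
Window #3 max = 26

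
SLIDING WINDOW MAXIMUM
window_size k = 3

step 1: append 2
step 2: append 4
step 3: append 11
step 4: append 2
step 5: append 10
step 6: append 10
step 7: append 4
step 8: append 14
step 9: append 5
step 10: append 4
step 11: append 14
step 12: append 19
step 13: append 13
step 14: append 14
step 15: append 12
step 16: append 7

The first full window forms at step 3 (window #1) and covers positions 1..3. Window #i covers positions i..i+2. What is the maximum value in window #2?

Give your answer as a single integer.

Answer: 11

Derivation:
step 1: append 2 -> window=[2] (not full yet)
step 2: append 4 -> window=[2, 4] (not full yet)
step 3: append 11 -> window=[2, 4, 11] -> max=11
step 4: append 2 -> window=[4, 11, 2] -> max=11
Window #2 max = 11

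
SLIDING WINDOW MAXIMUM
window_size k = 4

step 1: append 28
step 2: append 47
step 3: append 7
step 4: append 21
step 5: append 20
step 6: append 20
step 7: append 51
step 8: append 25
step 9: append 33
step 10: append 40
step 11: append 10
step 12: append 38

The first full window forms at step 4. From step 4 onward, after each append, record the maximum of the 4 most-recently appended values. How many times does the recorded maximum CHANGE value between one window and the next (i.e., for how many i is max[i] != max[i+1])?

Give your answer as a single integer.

step 1: append 28 -> window=[28] (not full yet)
step 2: append 47 -> window=[28, 47] (not full yet)
step 3: append 7 -> window=[28, 47, 7] (not full yet)
step 4: append 21 -> window=[28, 47, 7, 21] -> max=47
step 5: append 20 -> window=[47, 7, 21, 20] -> max=47
step 6: append 20 -> window=[7, 21, 20, 20] -> max=21
step 7: append 51 -> window=[21, 20, 20, 51] -> max=51
step 8: append 25 -> window=[20, 20, 51, 25] -> max=51
step 9: append 33 -> window=[20, 51, 25, 33] -> max=51
step 10: append 40 -> window=[51, 25, 33, 40] -> max=51
step 11: append 10 -> window=[25, 33, 40, 10] -> max=40
step 12: append 38 -> window=[33, 40, 10, 38] -> max=40
Recorded maximums: 47 47 21 51 51 51 51 40 40
Changes between consecutive maximums: 3

Answer: 3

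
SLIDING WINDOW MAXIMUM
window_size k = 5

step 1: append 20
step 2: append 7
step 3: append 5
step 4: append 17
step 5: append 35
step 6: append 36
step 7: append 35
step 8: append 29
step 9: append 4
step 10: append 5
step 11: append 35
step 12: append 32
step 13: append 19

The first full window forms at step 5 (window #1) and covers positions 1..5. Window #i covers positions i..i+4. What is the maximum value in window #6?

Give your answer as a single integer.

step 1: append 20 -> window=[20] (not full yet)
step 2: append 7 -> window=[20, 7] (not full yet)
step 3: append 5 -> window=[20, 7, 5] (not full yet)
step 4: append 17 -> window=[20, 7, 5, 17] (not full yet)
step 5: append 35 -> window=[20, 7, 5, 17, 35] -> max=35
step 6: append 36 -> window=[7, 5, 17, 35, 36] -> max=36
step 7: append 35 -> window=[5, 17, 35, 36, 35] -> max=36
step 8: append 29 -> window=[17, 35, 36, 35, 29] -> max=36
step 9: append 4 -> window=[35, 36, 35, 29, 4] -> max=36
step 10: append 5 -> window=[36, 35, 29, 4, 5] -> max=36
Window #6 max = 36

Answer: 36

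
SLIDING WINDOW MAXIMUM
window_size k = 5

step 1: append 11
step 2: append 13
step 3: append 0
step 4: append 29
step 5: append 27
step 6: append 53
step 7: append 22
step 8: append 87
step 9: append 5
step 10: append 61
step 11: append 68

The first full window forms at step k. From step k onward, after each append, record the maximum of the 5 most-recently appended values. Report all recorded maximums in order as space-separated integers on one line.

Answer: 29 53 53 87 87 87 87

Derivation:
step 1: append 11 -> window=[11] (not full yet)
step 2: append 13 -> window=[11, 13] (not full yet)
step 3: append 0 -> window=[11, 13, 0] (not full yet)
step 4: append 29 -> window=[11, 13, 0, 29] (not full yet)
step 5: append 27 -> window=[11, 13, 0, 29, 27] -> max=29
step 6: append 53 -> window=[13, 0, 29, 27, 53] -> max=53
step 7: append 22 -> window=[0, 29, 27, 53, 22] -> max=53
step 8: append 87 -> window=[29, 27, 53, 22, 87] -> max=87
step 9: append 5 -> window=[27, 53, 22, 87, 5] -> max=87
step 10: append 61 -> window=[53, 22, 87, 5, 61] -> max=87
step 11: append 68 -> window=[22, 87, 5, 61, 68] -> max=87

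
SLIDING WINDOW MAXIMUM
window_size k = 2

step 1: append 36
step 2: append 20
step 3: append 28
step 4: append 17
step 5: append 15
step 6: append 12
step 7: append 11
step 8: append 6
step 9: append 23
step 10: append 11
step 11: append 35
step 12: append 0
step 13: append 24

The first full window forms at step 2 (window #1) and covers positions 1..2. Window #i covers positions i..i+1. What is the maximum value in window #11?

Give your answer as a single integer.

step 1: append 36 -> window=[36] (not full yet)
step 2: append 20 -> window=[36, 20] -> max=36
step 3: append 28 -> window=[20, 28] -> max=28
step 4: append 17 -> window=[28, 17] -> max=28
step 5: append 15 -> window=[17, 15] -> max=17
step 6: append 12 -> window=[15, 12] -> max=15
step 7: append 11 -> window=[12, 11] -> max=12
step 8: append 6 -> window=[11, 6] -> max=11
step 9: append 23 -> window=[6, 23] -> max=23
step 10: append 11 -> window=[23, 11] -> max=23
step 11: append 35 -> window=[11, 35] -> max=35
step 12: append 0 -> window=[35, 0] -> max=35
Window #11 max = 35

Answer: 35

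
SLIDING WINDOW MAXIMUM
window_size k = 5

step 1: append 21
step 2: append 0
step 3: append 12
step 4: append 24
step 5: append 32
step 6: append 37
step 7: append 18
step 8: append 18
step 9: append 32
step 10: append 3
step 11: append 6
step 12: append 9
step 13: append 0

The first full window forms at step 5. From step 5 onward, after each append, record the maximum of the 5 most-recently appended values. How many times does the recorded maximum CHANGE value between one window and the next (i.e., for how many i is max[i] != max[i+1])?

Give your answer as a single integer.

step 1: append 21 -> window=[21] (not full yet)
step 2: append 0 -> window=[21, 0] (not full yet)
step 3: append 12 -> window=[21, 0, 12] (not full yet)
step 4: append 24 -> window=[21, 0, 12, 24] (not full yet)
step 5: append 32 -> window=[21, 0, 12, 24, 32] -> max=32
step 6: append 37 -> window=[0, 12, 24, 32, 37] -> max=37
step 7: append 18 -> window=[12, 24, 32, 37, 18] -> max=37
step 8: append 18 -> window=[24, 32, 37, 18, 18] -> max=37
step 9: append 32 -> window=[32, 37, 18, 18, 32] -> max=37
step 10: append 3 -> window=[37, 18, 18, 32, 3] -> max=37
step 11: append 6 -> window=[18, 18, 32, 3, 6] -> max=32
step 12: append 9 -> window=[18, 32, 3, 6, 9] -> max=32
step 13: append 0 -> window=[32, 3, 6, 9, 0] -> max=32
Recorded maximums: 32 37 37 37 37 37 32 32 32
Changes between consecutive maximums: 2

Answer: 2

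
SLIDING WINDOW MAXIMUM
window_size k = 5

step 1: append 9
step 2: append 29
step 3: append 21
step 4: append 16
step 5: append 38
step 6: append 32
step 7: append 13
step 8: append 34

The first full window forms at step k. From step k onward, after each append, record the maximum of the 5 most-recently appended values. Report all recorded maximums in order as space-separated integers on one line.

Answer: 38 38 38 38

Derivation:
step 1: append 9 -> window=[9] (not full yet)
step 2: append 29 -> window=[9, 29] (not full yet)
step 3: append 21 -> window=[9, 29, 21] (not full yet)
step 4: append 16 -> window=[9, 29, 21, 16] (not full yet)
step 5: append 38 -> window=[9, 29, 21, 16, 38] -> max=38
step 6: append 32 -> window=[29, 21, 16, 38, 32] -> max=38
step 7: append 13 -> window=[21, 16, 38, 32, 13] -> max=38
step 8: append 34 -> window=[16, 38, 32, 13, 34] -> max=38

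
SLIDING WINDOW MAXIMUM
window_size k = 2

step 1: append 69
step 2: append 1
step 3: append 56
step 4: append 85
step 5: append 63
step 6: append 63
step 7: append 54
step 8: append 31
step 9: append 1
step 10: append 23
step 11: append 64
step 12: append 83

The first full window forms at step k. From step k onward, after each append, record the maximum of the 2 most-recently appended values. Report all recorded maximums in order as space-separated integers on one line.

Answer: 69 56 85 85 63 63 54 31 23 64 83

Derivation:
step 1: append 69 -> window=[69] (not full yet)
step 2: append 1 -> window=[69, 1] -> max=69
step 3: append 56 -> window=[1, 56] -> max=56
step 4: append 85 -> window=[56, 85] -> max=85
step 5: append 63 -> window=[85, 63] -> max=85
step 6: append 63 -> window=[63, 63] -> max=63
step 7: append 54 -> window=[63, 54] -> max=63
step 8: append 31 -> window=[54, 31] -> max=54
step 9: append 1 -> window=[31, 1] -> max=31
step 10: append 23 -> window=[1, 23] -> max=23
step 11: append 64 -> window=[23, 64] -> max=64
step 12: append 83 -> window=[64, 83] -> max=83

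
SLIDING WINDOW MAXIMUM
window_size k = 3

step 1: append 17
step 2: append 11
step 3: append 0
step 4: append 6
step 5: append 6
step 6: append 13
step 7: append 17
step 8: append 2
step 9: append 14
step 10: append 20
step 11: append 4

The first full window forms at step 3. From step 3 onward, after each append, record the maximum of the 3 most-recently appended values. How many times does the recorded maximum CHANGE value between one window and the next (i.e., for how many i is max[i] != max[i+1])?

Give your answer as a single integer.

step 1: append 17 -> window=[17] (not full yet)
step 2: append 11 -> window=[17, 11] (not full yet)
step 3: append 0 -> window=[17, 11, 0] -> max=17
step 4: append 6 -> window=[11, 0, 6] -> max=11
step 5: append 6 -> window=[0, 6, 6] -> max=6
step 6: append 13 -> window=[6, 6, 13] -> max=13
step 7: append 17 -> window=[6, 13, 17] -> max=17
step 8: append 2 -> window=[13, 17, 2] -> max=17
step 9: append 14 -> window=[17, 2, 14] -> max=17
step 10: append 20 -> window=[2, 14, 20] -> max=20
step 11: append 4 -> window=[14, 20, 4] -> max=20
Recorded maximums: 17 11 6 13 17 17 17 20 20
Changes between consecutive maximums: 5

Answer: 5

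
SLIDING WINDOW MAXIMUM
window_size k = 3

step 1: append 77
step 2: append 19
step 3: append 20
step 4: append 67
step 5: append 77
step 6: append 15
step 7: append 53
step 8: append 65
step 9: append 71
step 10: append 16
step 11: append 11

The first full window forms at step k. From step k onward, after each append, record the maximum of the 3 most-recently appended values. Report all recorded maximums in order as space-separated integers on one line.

Answer: 77 67 77 77 77 65 71 71 71

Derivation:
step 1: append 77 -> window=[77] (not full yet)
step 2: append 19 -> window=[77, 19] (not full yet)
step 3: append 20 -> window=[77, 19, 20] -> max=77
step 4: append 67 -> window=[19, 20, 67] -> max=67
step 5: append 77 -> window=[20, 67, 77] -> max=77
step 6: append 15 -> window=[67, 77, 15] -> max=77
step 7: append 53 -> window=[77, 15, 53] -> max=77
step 8: append 65 -> window=[15, 53, 65] -> max=65
step 9: append 71 -> window=[53, 65, 71] -> max=71
step 10: append 16 -> window=[65, 71, 16] -> max=71
step 11: append 11 -> window=[71, 16, 11] -> max=71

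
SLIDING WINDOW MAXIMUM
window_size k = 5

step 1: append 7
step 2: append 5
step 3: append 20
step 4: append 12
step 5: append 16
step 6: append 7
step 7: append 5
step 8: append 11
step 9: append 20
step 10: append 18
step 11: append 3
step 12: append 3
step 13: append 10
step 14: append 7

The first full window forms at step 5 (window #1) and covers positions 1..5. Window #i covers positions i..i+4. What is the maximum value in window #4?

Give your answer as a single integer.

step 1: append 7 -> window=[7] (not full yet)
step 2: append 5 -> window=[7, 5] (not full yet)
step 3: append 20 -> window=[7, 5, 20] (not full yet)
step 4: append 12 -> window=[7, 5, 20, 12] (not full yet)
step 5: append 16 -> window=[7, 5, 20, 12, 16] -> max=20
step 6: append 7 -> window=[5, 20, 12, 16, 7] -> max=20
step 7: append 5 -> window=[20, 12, 16, 7, 5] -> max=20
step 8: append 11 -> window=[12, 16, 7, 5, 11] -> max=16
Window #4 max = 16

Answer: 16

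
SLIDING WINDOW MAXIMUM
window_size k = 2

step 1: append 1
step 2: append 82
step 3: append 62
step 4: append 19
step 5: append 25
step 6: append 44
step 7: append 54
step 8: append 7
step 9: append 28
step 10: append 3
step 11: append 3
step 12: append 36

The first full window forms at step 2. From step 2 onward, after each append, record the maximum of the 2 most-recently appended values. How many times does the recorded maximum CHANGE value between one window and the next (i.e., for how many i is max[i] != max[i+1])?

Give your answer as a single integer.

step 1: append 1 -> window=[1] (not full yet)
step 2: append 82 -> window=[1, 82] -> max=82
step 3: append 62 -> window=[82, 62] -> max=82
step 4: append 19 -> window=[62, 19] -> max=62
step 5: append 25 -> window=[19, 25] -> max=25
step 6: append 44 -> window=[25, 44] -> max=44
step 7: append 54 -> window=[44, 54] -> max=54
step 8: append 7 -> window=[54, 7] -> max=54
step 9: append 28 -> window=[7, 28] -> max=28
step 10: append 3 -> window=[28, 3] -> max=28
step 11: append 3 -> window=[3, 3] -> max=3
step 12: append 36 -> window=[3, 36] -> max=36
Recorded maximums: 82 82 62 25 44 54 54 28 28 3 36
Changes between consecutive maximums: 7

Answer: 7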